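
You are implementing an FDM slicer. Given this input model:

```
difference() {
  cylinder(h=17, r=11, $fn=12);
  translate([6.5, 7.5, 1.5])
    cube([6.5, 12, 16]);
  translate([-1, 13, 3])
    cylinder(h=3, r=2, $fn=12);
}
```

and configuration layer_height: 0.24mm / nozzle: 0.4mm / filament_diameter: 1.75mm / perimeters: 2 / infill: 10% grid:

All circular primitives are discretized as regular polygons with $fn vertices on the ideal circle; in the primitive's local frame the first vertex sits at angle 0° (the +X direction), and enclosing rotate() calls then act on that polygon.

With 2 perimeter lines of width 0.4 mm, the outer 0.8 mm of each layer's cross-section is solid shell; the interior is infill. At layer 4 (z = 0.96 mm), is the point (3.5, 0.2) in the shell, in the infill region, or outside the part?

At z = 0.96 mm: the r=11 cylinder contributes a regular 12-gon of circumradius 11; the cube at (6.5, 7.5) does not reach this height (z outside [1.5, 17.5]); the cylinder at (-1, 13) is not intersected at this z (z outside [3, 6]); Subtracting the remaining from the first: none of the subtracted shapes is present at this height, so the r=11 cylinder is unchanged — 1 connected region. Overall, the cross-section is a single solid region. The nearest boundary edge runs (11.00, 0.00)→(9.53, 5.50); distance from the point to it = 7.19 mm. The point is inside the cross-section and 7.19 mm from the nearest boundary — more than the 0.8 mm shell width (2 × 0.4), so it's in the infill interior.

infill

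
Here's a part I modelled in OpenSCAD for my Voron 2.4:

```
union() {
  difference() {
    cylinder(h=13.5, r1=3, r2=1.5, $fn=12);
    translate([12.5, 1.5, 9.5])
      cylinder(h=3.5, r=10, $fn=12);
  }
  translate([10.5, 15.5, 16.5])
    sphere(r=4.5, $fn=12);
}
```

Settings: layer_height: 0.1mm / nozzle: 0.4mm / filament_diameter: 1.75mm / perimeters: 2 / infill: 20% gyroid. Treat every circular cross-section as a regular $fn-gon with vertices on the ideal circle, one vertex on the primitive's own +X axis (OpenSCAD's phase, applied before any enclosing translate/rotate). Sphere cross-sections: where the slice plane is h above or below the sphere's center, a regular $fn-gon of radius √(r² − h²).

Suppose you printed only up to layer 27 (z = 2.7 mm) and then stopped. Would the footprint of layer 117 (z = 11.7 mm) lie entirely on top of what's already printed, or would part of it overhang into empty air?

entirely on top

Compare the two slices. At z = 2.7: the cone (r1=3→r2=1.5) has section circumradius 2.700 here — a regular 12-gon (area = (12/2)·2.700²·sin(360°/12) = 21.87 mm²); the cylinder at (12.5, 1.5) does not reach this height (z outside [9.5, 13]); After the difference (first − rest): none of the subtracted shapes is present at this height, so the cone is unchanged — area = 21.87 mm²; the sphere at (10.5, 15.5) does not reach this height (|z−center|=13.800 > r=4.5); Taking the union: only the result so far is present, so the union is just that shape — area = 21.87 mm². At z = 11.7: the cone (r1=3→r2=1.5) has section circumradius 1.700 here — a regular 12-gon (area = (12/2)·1.700²·sin(360°/12) = 8.67 mm²); the cylinder at (12.5, 1.5): section is a regular 12-gon, circumradius r=10 (area = (12/2)·10.000²·sin(360°/12) = 300.00 mm²); Taking the first minus the rest: starting from the cone (8.67 mm²), the r=10 cylinder at (12.5, 1.5) misses the remaining region (no effect) — area = 8.67 mm²; the sphere at (10.5, 15.5) is absent (|z−center|=4.800 > r=4.5); Taking the union: only that combined region is present, so the union is just that shape — area = 8.67 mm². Checking containment: the cross-section at z = 11.7 is a subset of the cross-section at z = 2.7.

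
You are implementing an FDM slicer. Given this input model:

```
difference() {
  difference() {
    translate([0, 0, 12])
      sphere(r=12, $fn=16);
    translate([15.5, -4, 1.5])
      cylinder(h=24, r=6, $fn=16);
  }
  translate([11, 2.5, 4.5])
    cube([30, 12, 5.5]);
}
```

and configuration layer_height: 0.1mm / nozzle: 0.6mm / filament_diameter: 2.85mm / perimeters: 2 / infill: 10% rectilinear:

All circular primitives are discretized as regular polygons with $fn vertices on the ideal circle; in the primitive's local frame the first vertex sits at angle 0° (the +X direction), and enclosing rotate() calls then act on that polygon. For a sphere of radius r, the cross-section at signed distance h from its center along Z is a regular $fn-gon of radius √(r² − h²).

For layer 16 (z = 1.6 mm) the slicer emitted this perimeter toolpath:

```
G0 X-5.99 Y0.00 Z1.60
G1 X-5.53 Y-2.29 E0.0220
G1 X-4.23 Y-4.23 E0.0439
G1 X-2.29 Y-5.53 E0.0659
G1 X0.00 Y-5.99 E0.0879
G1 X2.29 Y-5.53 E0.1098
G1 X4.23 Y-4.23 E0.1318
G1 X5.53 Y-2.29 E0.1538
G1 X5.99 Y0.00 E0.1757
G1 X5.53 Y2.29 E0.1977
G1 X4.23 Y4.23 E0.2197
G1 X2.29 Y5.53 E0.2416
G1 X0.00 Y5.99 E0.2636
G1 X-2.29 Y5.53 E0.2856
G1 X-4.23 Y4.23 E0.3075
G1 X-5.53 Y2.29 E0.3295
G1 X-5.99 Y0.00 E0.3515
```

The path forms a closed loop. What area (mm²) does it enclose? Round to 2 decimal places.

109.69 mm²

Apply the shoelace formula to the sequence of (X, Y) vertices; enclosed area = 109.69 mm².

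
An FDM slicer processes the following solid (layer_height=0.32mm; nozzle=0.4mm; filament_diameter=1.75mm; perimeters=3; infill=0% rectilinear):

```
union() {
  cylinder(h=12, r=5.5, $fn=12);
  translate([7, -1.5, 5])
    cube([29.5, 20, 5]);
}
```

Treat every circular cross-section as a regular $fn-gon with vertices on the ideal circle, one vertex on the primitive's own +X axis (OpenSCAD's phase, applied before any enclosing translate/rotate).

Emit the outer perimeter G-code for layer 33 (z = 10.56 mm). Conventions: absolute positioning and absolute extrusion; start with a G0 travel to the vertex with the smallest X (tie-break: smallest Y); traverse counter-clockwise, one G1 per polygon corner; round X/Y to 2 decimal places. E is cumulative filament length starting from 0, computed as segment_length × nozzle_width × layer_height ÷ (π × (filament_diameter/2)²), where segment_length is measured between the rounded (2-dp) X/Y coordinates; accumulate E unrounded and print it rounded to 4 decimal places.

G0 X-5.50 Y0.00 Z10.56
G1 X-4.76 Y-2.75 E0.1516
G1 X-2.75 Y-4.76 E0.3028
G1 X0.00 Y-5.50 E0.4544
G1 X2.75 Y-4.76 E0.6059
G1 X4.76 Y-2.75 E0.7572
G1 X5.50 Y0.00 E0.9087
G1 X4.76 Y2.75 E1.0603
G1 X2.75 Y4.76 E1.2116
G1 X0.00 Y5.50 E1.3631
G1 X-2.75 Y4.76 E1.5147
G1 X-4.76 Y2.75 E1.6659
G1 X-5.50 Y0.00 E1.8175

At z = 10.56 mm: the r=5.5 cylinder gives a regular 12-gon of circumradius 5.5 (constant along its height); the cube at (7, -1.5) is not intersected at this z (z outside [5, 10]); Taking the union: only the r=5.5 cylinder is present, so the union is just that shape — 1 connected region. The outline is a single polygon with 12 vertices. Extrusion per mm of travel: 0.4 × 0.32 / (π × 0.875²) = 0.053216. Accumulating E over each segment gives final E = 1.8175.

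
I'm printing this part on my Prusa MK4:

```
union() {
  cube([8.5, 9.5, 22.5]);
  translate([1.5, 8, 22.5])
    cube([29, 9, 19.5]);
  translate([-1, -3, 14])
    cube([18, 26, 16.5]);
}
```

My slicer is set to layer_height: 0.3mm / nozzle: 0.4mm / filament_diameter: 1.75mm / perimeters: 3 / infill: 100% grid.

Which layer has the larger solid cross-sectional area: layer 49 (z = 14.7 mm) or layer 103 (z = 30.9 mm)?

Layer 49 (z = 14.7): the cube (footprint 8.5×9.5) is included at this height (area 80.75 mm²); the cube at (1.5, 8) is not intersected at this z (z outside [22.5, 42]); the cube at (-1, -3) is present — its section is the full 18×26 rectangle (area 468.00 mm²); Merging all regions: the 8.5×9.5 cube lies entirely inside the 18×26 cube at (-1, -3), so the union is just the 18×26 cube at (-1, -3) — area = 468.00 mm². So its area = 468.00 mm². Layer 103 (z = 30.9): the cube is not intersected at this z (z outside [0, 22.5]); the cube at (1.5, 8) is present — its section is the full 29×9 rectangle (area 261.00 mm²); the cube at (-1, -3) is absent (z outside [14, 30.5]); Combining (union): only the 29×9 cube at (1.5, 8) is present, so the union is just that shape — area = 261.00 mm². So its area = 261.00 mm². Layer 49 is larger (468.00 vs 261.00 mm²).

layer 49 (z = 14.7 mm)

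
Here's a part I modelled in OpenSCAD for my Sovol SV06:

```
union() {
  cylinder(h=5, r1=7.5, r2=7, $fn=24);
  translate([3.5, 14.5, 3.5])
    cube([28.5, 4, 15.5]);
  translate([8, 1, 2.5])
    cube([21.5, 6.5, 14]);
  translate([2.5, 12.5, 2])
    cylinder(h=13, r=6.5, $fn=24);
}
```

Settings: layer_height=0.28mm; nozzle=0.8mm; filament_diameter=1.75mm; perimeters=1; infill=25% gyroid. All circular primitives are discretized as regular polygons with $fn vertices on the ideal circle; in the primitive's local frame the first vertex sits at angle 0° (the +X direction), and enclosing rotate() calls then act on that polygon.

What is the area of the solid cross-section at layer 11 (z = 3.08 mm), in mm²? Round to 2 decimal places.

428.84 mm²

At z = 3.08 mm: the cone (r1=7.5→r2=7) has section circumradius 7.192 here — a regular 24-gon (area = (24/2)·7.192²·sin(360°/24) = 160.65 mm²); the cube at (3.5, 14.5) is not intersected at this z (z outside [3.5, 19]); the cube at (8, 1) is present — its section is the full 21.5×6.5 rectangle (area 139.75 mm²); the r=6.5 cylinder at (2.5, 12.5) contributes a regular 24-gon of circumradius 6.5 (area = (24/2)·6.500²·sin(360°/24) = 131.22 mm²); Taking the union: the regions partially overlap — summed areas 431.62 mm² minus the doubly-counted overlap 2.78 mm² gives 428.84 mm² — area = 428.84 mm². Overall, the cross-section has 2 separate islands. Net area = 428.84 mm².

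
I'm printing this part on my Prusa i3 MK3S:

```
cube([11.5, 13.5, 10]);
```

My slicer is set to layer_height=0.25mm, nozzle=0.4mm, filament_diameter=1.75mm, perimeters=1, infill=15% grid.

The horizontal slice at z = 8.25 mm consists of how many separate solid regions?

At z = 8.25 mm: the cube is present — its section is the full 11.5×13.5 rectangle. The result has 1 disconnected region.

1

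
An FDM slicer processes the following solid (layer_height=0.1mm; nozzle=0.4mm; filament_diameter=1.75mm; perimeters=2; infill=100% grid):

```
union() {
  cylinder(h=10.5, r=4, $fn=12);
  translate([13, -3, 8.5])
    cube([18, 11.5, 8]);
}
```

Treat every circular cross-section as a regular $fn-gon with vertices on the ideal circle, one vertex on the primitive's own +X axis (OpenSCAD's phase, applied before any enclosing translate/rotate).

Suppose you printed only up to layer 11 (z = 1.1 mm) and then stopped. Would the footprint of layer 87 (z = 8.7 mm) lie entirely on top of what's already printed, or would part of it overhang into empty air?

part overhangs

Compare the two slices. At z = 1.1: the r=4 cylinder contributes a regular 12-gon of circumradius 4 (area = (12/2)·4.000²·sin(360°/12) = 48.00 mm²); the cube at (13, -3) is not intersected at this z (z outside [8.5, 16.5]); Combining (union): only the r=4 cylinder is present, so the union is just that shape — area = 48.00 mm². At z = 8.7: the r=4 cylinder contributes a regular 12-gon of circumradius 4 (area = (12/2)·4.000²·sin(360°/12) = 48.00 mm²); the cube at (13, -3) (footprint 18×11.5) is included at this height (area 207.00 mm²); Merging all regions: the 2 present regions are separate (no shared area or edge), so areas and boundary lengths simply add and each stays a separate island — area = 255.00 mm². Checking containment: at z = 8.7 the cross-section extends beyond the z = 1.1 cross-section by about 207.00 mm².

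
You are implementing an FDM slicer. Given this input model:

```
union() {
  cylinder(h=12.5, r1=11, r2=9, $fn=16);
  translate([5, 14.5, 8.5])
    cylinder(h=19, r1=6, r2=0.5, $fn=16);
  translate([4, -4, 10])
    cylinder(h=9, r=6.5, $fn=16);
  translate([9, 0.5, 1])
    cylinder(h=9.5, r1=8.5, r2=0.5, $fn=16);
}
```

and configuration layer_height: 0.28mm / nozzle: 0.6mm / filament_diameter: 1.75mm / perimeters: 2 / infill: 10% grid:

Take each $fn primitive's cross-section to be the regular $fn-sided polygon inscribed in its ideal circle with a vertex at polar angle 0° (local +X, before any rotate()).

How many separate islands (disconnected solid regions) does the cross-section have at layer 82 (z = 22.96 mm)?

1

At z = 22.96 mm: the cone is absent (z outside [0, 12.5]); the cone at (5, 14.5) (r1=6→r2=0.5) has section circumradius 1.814 here — a regular 16-gon; the cylinder at (4, -4) is absent (z outside [10, 19]); the cone at (9, 0.5) is absent (z outside [1, 10.5]); Taking the union: only the cone at (5, 14.5) is present, so the union is just that shape — 1 connected region. Overall, the cross-section is a single solid region. Island count = 1.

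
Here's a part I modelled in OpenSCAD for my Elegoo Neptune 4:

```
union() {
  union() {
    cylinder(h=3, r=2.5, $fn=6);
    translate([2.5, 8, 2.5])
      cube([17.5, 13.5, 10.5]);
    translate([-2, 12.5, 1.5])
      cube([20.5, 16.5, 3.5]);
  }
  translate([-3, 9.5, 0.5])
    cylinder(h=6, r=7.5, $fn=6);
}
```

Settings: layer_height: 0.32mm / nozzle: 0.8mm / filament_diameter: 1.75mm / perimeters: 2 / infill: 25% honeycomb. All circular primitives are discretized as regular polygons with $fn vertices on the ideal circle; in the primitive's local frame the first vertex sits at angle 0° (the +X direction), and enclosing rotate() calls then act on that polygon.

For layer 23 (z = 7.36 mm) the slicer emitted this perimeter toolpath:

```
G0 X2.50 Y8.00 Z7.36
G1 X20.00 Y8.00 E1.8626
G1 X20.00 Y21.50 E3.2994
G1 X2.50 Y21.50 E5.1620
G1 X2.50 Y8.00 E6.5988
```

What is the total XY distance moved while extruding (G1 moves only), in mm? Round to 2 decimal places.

Sum the Euclidean lengths of each G1 segment: total = 62.00 mm.

62.00 mm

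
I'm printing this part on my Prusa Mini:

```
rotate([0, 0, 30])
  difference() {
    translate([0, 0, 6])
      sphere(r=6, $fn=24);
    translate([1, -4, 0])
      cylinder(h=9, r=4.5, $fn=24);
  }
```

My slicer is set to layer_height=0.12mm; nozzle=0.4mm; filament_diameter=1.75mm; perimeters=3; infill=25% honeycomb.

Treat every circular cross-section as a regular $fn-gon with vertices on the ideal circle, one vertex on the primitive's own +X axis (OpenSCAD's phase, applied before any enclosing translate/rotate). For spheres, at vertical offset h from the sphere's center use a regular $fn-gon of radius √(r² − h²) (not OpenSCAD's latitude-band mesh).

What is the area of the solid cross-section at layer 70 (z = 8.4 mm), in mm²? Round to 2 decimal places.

56.59 mm²

At z = 8.4 mm: the r=6 sphere slices to a regular 24-gon of circumradius 5.499 (√(r²−h²) with h=2.4 from center) (area = (24/2)·5.499²·sin(360°/24) = 93.92 mm²); the r=4.5 cylinder at (1, -4) gives a regular 24-gon of circumradius 4.5 (constant along its height) (area = (24/2)·4.500²·sin(360°/24) = 62.89 mm²); Taking the first minus the rest: starting from the r=6 sphere (93.92 mm²), the r=4.5 cylinder at (1, -4) partially overlaps it — only the 37.33 mm² overlap (of its 62.89 mm²) is removed, clipping the outline — area = 56.59 mm²; (whole slice rotated 30° about Z — lengths, areas and connectivity unchanged). Overall, the cross-section is a single solid region. Net area = 56.59 mm².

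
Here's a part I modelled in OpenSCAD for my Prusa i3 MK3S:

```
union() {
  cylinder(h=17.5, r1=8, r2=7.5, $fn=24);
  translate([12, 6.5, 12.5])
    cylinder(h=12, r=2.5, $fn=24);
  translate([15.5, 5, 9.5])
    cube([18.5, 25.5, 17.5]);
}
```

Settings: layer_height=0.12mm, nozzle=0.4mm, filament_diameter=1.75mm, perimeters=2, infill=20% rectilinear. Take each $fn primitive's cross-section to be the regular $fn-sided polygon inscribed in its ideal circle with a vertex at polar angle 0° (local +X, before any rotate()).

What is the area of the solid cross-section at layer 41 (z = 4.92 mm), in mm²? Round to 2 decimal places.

At z = 4.92 mm: the cone (r1=8→r2=7.5) has section circumradius 7.859 here — a regular 24-gon (area = (24/2)·7.859²·sin(360°/24) = 191.85 mm²); the cylinder at (12, 6.5) is not intersected at this z (z outside [12.5, 24.5]); the cube at (15.5, 5) is not intersected at this z (z outside [9.5, 27]); Merging all regions: only the cone is present, so the union is just that shape — area = 191.85 mm². Overall, the cross-section is a single solid region. Net area = 191.85 mm².

191.85 mm²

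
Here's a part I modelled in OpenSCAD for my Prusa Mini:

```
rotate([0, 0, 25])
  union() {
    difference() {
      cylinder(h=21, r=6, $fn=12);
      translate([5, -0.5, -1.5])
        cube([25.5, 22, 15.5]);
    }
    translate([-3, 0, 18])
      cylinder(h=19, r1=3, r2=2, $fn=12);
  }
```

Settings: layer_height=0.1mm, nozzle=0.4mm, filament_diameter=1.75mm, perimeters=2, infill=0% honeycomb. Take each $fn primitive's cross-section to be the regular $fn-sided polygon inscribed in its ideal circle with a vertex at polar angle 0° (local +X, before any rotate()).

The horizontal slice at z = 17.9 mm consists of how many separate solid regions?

At z = 17.9 mm: the cylinder: section is a regular 12-gon, circumradius r=6; the cube at (5, -0.5) is not intersected at this z (z outside [-1.5, 14]); Subtracting the remaining from the first: none of the subtracted shapes is present at this height, so the r=6 cylinder is unchanged — 1 connected region; the cone at (-3, 0) is not intersected at this z (z outside [18, 37]); Combining (union): only the result so far is present, so the union is just that shape — 1 connected region; (whole slice rotated 25° about Z — lengths, areas and connectivity unchanged). The result has 1 disconnected region.

1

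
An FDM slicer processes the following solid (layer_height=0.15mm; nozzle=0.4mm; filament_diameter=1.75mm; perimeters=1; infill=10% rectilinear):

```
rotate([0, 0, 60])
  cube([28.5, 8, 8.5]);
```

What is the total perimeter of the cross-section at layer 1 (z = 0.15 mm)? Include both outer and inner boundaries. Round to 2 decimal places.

73.00 mm

At z = 0.15 mm: the cube (footprint 28.5×8) is included at this height (perimeter 73.00 mm); (whole slice rotated 60° about Z — lengths, areas and connectivity unchanged). Overall, the cross-section is a single solid region. Total boundary length (outer) = 73.00 mm.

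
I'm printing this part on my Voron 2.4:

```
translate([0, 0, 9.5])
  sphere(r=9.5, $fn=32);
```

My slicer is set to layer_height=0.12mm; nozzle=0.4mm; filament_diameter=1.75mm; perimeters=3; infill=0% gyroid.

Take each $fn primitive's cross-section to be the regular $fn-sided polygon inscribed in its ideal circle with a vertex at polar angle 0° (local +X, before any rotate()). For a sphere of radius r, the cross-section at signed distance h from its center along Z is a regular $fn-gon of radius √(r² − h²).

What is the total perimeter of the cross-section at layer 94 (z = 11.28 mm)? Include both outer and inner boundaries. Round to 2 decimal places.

At z = 11.28 mm: the sphere: section is a regular 32-gon, circumradius = √(r²−h²) = √(9.5²−1.78²) = 9.332 (perimeter = 2·32·9.332·sin(180°/32) = 58.54 mm). Overall, the cross-section is a single solid region. Total boundary length (outer) = 58.54 mm.

58.54 mm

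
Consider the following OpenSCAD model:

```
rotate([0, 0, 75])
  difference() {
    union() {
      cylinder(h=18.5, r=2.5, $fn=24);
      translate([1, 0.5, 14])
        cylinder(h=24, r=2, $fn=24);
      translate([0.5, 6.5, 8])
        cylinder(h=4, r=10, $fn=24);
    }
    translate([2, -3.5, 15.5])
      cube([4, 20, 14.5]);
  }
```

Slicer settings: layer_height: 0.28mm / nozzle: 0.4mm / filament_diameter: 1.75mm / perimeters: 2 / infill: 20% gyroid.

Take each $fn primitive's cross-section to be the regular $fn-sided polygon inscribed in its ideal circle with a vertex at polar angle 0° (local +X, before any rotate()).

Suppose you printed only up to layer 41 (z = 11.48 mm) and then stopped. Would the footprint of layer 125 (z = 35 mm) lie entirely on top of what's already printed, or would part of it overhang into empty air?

entirely on top

Compare the two slices. At z = 11.48: the r=2.5 cylinder contributes a regular 24-gon of circumradius 2.5 (area = (24/2)·2.500²·sin(360°/24) = 19.41 mm²); the cylinder at (1, 0.5) is not intersected at this z (z outside [14, 38]); the r=10 cylinder at (0.5, 6.5) gives a regular 24-gon of circumradius 10 (constant along its height) (area = (24/2)·10.000²·sin(360°/24) = 310.58 mm²); Taking the union: the r=2.5 cylinder lies entirely inside the r=10 cylinder at (0.5, 6.5), so the union is just the r=10 cylinder at (0.5, 6.5) — area = 310.58 mm²; the cube at (2, -3.5) is not intersected at this z (z outside [15.5, 30]); Taking the first minus the rest: none of the subtracted shapes is present at this height, so that combined region is unchanged — area = 310.58 mm²; (rotated 75° about Z; rotation is an isometry so areas/perimeters/island counts are preserved). At z = 35: the cylinder does not reach this height (z outside [0, 18.5]); the r=2 cylinder at (1, 0.5) contributes a regular 24-gon of circumradius 2 (area = (24/2)·2.000²·sin(360°/24) = 12.42 mm²); the cylinder at (0.5, 6.5) is absent (z outside [8, 12]); Taking the union: only the r=2 cylinder at (1, 0.5) is present, so the union is just that shape — area = 12.42 mm²; the cube at (2, -3.5) is absent (z outside [15.5, 30]); After the difference (first − rest): none of the subtracted shapes is present at this height, so that combined region is unchanged — area = 12.42 mm²; (rotated 75° about Z; rotation is an isometry so areas/perimeters/island counts are preserved). Checking containment: the cross-section at z = 35 is a subset of the cross-section at z = 11.48.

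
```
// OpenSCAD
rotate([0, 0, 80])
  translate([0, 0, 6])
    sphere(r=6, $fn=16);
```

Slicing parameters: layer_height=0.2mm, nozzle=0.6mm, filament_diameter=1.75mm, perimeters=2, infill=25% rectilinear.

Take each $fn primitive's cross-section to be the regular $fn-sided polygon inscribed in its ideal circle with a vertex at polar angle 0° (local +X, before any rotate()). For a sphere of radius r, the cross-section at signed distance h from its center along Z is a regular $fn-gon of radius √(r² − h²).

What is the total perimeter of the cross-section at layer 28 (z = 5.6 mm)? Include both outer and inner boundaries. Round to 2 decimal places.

At z = 5.6 mm: the sphere: section is a regular 16-gon, circumradius = √(r²−h²) = √(6²−0.4²) = 5.987 (perimeter = 2·16·5.987·sin(180°/16) = 37.37 mm); (rotated 80° about Z; rotation is an isometry so areas/perimeters/island counts are preserved). Overall, the cross-section is a single solid region. Total boundary length (outer) = 37.37 mm.

37.37 mm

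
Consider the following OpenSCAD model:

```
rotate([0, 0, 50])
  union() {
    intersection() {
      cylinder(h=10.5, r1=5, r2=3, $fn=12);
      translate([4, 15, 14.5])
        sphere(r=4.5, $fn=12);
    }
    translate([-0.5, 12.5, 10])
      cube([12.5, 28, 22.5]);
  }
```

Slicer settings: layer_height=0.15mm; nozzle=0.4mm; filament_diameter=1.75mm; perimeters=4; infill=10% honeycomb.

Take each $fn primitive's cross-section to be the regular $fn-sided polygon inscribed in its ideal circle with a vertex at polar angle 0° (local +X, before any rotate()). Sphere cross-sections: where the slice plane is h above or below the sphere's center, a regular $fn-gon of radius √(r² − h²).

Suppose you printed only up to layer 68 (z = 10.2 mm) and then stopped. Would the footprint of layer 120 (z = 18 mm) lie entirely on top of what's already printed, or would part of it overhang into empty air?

Compare the two slices. At z = 10.2: the cone: at t=0.971 of its height the radius interpolates to r₁+(r₂−r₁)t = 3.057, giving a regular 12-gon of that circumradius (area = (12/2)·3.057²·sin(360°/12) = 28.04 mm²); the sphere at (4, 15): section is a regular 12-gon, circumradius = √(r²−h²) = √(4.5²−4.3²) = 1.327 (area = (12/2)·1.327²·sin(360°/12) = 5.28 mm²); Taking the intersection: the r=4.5 sphere at (4, 15) does not overlap the cone (empty) — nothing remains; the cube at (-0.5, 12.5) (footprint 12.5×28) is included at this height (area 350.00 mm²); Combining (union): only the 12.5×28 cube at (-0.5, 12.5) is present, so the union is just that shape — area = 350.00 mm²; (rotated 50° about Z; rotation is an isometry so areas/perimeters/island counts are preserved). At z = 18: the cone does not reach this height (z outside [0, 10.5]); the r=4.5 sphere at (4, 15) contributes a regular 12-gon of circumradius √(4.5²−3.5²) = 2.828 (area = (12/2)·2.828²·sin(360°/12) = 24.00 mm²); After intersecting: at least one operand is absent at this height, so nothing remains; the 12.5×28 cube at (-0.5, 12.5) contributes its full rectangle (area 350.00 mm²); Taking the union: only the 12.5×28 cube at (-0.5, 12.5) is present, so the union is just that shape — area = 350.00 mm²; (rotated 50° about Z; rotation is an isometry so areas/perimeters/island counts are preserved). Checking containment: the cross-section at z = 18 is a subset of the cross-section at z = 10.2.

entirely on top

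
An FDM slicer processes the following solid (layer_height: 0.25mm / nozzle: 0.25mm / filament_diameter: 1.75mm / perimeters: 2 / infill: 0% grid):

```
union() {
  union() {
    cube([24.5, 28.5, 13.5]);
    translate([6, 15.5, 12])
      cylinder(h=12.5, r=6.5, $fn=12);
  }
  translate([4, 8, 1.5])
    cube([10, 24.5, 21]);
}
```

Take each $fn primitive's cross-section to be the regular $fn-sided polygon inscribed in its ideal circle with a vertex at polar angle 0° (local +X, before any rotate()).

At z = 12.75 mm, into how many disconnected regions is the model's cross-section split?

At z = 12.75 mm: the 24.5×28.5 cube contributes its full rectangle; the r=6.5 cylinder at (6, 15.5) gives a regular 12-gon of circumradius 6.5 (constant along its height); Merging all regions: the regions partially overlap (shared area 125.82 mm²), so overlapping operands fuse into one piece — 1 connected region; the cube at (4, 8) (footprint 10×24.5) is included at this height; Combining (union): the regions partially overlap (shared area 205.00 mm²), so overlapping operands fuse into one piece — 1 connected region. The result has 1 disconnected region.

1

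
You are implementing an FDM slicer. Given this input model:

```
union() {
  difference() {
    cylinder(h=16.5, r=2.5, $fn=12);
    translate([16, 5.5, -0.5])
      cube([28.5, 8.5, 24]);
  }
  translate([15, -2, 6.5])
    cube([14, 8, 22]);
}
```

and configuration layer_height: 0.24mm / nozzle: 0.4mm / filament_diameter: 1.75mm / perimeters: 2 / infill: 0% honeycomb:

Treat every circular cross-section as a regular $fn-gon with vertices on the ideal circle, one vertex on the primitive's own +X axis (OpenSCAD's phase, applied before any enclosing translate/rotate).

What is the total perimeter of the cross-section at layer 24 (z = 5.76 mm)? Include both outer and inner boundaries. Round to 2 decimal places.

At z = 5.76 mm: the r=2.5 cylinder contributes a regular 12-gon of circumradius 2.5 (perimeter = 2·12·2.500·sin(180°/12) = 15.53 mm); the cube at (16, 5.5) is present — its section is the full 28.5×8.5 rectangle (perimeter 74.00 mm); After the difference (first − rest): starting from the r=2.5 cylinder, the 28.5×8.5 cube at (16, 5.5) misses the remaining region (no effect) — boundary = 15.53 mm; the cube at (15, -2) does not reach this height (z outside [6.5, 28.5]); Combining (union): only that combined region is present, so the union is just that shape — boundary = 15.53 mm. Overall, the cross-section is a single solid region. Total boundary length (outer) = 15.53 mm.

15.53 mm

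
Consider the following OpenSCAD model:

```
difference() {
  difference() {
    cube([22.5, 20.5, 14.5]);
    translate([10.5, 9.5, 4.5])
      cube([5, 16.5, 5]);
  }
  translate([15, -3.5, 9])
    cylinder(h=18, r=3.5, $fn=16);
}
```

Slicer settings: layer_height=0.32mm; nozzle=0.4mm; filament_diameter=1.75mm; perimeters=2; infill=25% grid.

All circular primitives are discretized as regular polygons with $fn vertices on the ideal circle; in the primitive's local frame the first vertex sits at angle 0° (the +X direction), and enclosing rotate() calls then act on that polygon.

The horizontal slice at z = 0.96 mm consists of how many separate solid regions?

At z = 0.96 mm: the 22.5×20.5 cube contributes its full rectangle; the cube at (10.5, 9.5) does not reach this height (z outside [4.5, 9.5]); Subtracting the remaining from the first: none of the subtracted shapes is present at this height, so the 22.5×20.5 cube is unchanged — 1 connected region; the cylinder at (15, -3.5) does not reach this height (z outside [9, 27]); Taking the first minus the rest: none of the subtracted shapes is present at this height, so the result so far is unchanged — 1 connected region. The result has 1 disconnected region.

1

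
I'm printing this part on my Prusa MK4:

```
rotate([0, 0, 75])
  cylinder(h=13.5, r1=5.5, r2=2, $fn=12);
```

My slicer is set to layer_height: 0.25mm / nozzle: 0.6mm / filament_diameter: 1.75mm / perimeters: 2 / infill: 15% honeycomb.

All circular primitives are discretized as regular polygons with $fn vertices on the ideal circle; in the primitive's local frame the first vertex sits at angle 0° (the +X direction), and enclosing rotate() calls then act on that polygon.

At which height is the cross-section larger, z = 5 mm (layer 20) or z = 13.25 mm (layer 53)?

layer 20 (z = 5 mm)

Layer 20 (z = 5): the cone contributes a regular 12-gon of circumradius 4.204 (interpolated between r1=5.5 and r2=2 at t=0.370) (area = (12/2)·4.204²·sin(360°/12) = 53.01 mm²); (rotated 75° about Z; rotation is an isometry so areas/perimeters/island counts are preserved). So its area = 53.01 mm². Layer 53 (z = 13.25): the cone (r1=5.5→r2=2) has section circumradius 2.065 here — a regular 12-gon (area = (12/2)·2.065²·sin(360°/12) = 12.79 mm²); (rotated 75° about Z; rotation is an isometry so areas/perimeters/island counts are preserved). So its area = 12.79 mm². Layer 20 is larger (53.01 vs 12.79 mm²).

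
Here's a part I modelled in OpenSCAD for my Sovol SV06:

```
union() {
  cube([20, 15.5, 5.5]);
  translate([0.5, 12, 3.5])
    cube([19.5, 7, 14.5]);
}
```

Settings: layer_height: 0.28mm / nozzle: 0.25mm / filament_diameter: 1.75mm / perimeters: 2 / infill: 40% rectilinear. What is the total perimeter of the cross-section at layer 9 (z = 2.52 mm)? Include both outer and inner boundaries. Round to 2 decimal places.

At z = 2.52 mm: the cube (footprint 20×15.5) is included at this height (perimeter 71.00 mm); the cube at (0.5, 12) does not reach this height (z outside [3.5, 18]); Merging all regions: only the 20×15.5 cube is present, so the union is just that shape — boundary = 71.00 mm. Overall, the cross-section is a single solid region. Total boundary length (outer) = 71.00 mm.

71.00 mm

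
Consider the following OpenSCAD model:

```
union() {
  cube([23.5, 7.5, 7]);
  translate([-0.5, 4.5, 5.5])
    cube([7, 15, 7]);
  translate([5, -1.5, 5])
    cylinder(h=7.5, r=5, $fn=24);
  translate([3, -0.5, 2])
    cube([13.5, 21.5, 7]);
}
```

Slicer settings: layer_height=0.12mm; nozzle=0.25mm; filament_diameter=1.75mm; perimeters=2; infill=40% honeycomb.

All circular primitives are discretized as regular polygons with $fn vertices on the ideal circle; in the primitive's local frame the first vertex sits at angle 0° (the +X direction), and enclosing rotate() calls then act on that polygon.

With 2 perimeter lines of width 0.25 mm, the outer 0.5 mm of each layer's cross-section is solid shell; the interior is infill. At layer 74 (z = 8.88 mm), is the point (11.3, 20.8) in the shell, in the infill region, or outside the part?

At z = 8.88 mm: the cube is absent (z outside [0, 7]); the 7×15 cube at (-0.5, 4.5) contributes its full rectangle; the cylinder at (5, -1.5): section is a regular 24-gon, circumradius r=5; the 13.5×21.5 cube at (3, -0.5) contributes its full rectangle; Combining (union): the regions partially overlap (shared area 74.64 mm²), so overlapping operands fuse into one piece — 1 connected region. Overall, the cross-section is a single solid region. The nearest boundary edge runs (3.00, 21.00)→(16.50, 21.00); distance from the point to it = 0.20 mm. The point is inside the cross-section, 0.20 mm from the nearest boundary — within the 0.5 mm shell band (2 × 0.25).

shell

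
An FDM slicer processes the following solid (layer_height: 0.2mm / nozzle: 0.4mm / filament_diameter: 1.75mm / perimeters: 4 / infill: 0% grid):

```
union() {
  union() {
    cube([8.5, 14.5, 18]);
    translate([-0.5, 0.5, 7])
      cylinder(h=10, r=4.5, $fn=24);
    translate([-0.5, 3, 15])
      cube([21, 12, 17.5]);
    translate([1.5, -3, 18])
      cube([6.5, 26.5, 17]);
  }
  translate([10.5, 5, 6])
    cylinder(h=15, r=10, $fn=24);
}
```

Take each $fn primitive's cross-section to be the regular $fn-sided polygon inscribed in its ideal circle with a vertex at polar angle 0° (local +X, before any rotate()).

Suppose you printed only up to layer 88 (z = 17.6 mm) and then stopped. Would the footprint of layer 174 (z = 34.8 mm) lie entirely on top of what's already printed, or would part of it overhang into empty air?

part overhangs

Compare the two slices. At z = 17.6: the cube is present — its section is the full 8.5×14.5 rectangle (area 123.25 mm²); the cylinder at (-0.5, 0.5) is absent (z outside [7, 17]); the cube at (-0.5, 3) is present — its section is the full 21×12 rectangle (area 252.00 mm²); the cube at (1.5, -3) does not reach this height (z outside [18, 35]); Combining (union): the regions partially overlap — summed areas 375.25 mm² minus the doubly-counted overlap 97.75 mm² gives 277.50 mm² — area = 277.50 mm²; the cylinder at (10.5, 5): section is a regular 24-gon, circumradius r=10 (area = (24/2)·10.000²·sin(360°/24) = 310.58 mm²); Merging all regions: the regions partially overlap — summed areas 588.08 mm² minus the doubly-counted overlap 216.56 mm² gives 371.52 mm² — area = 371.52 mm². At z = 34.8: the cube is not intersected at this z (z outside [0, 18]); the cylinder at (-0.5, 0.5) does not reach this height (z outside [7, 17]); the cube at (-0.5, 3) is not intersected at this z (z outside [15, 32.5]); the 6.5×26.5 cube at (1.5, -3) contributes its full rectangle (area 172.25 mm²); Merging all regions: only the 6.5×26.5 cube at (1.5, -3) is present, so the union is just that shape — area = 172.25 mm²; the cylinder at (10.5, 5) is absent (z outside [6, 21]); Taking the union: only the result so far is present, so the union is just that shape — area = 172.25 mm². Checking containment: at z = 34.8 the cross-section extends beyond the z = 17.6 cross-section by about 59.95 mm².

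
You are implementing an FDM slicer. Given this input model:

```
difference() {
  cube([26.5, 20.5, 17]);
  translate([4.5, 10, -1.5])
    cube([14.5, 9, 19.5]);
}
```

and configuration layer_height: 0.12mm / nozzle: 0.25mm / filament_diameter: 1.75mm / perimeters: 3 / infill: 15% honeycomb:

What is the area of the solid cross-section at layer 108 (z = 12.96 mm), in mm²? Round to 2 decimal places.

412.75 mm²

At z = 12.96 mm: the 26.5×20.5 cube contributes its full rectangle (area 543.25 mm²); the 14.5×9 cube at (4.5, 10) contributes its full rectangle (area 130.50 mm²); Taking the first minus the rest: starting from the 26.5×20.5 cube (543.25 mm²), the 14.5×9 cube at (4.5, 10) lies wholly inside it (removes its full 130.50 mm² and its 47.00 mm outline becomes a hole wall) — area = 412.75 mm². Overall, the cross-section is one region with 1 hole. Net area = 412.75 mm².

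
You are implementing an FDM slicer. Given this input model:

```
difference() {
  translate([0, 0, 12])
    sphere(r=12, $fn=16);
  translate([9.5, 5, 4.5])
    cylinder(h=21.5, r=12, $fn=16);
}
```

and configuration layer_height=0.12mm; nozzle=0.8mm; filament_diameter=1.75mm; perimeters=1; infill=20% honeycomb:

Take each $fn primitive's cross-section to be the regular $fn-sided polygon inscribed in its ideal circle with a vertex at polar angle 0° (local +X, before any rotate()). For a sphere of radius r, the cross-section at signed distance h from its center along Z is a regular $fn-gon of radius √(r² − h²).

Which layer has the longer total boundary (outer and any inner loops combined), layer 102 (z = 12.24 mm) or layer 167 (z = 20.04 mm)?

layer 102 (z = 12.24 mm)

Layer 102 (z = 12.24): the sphere: section is a regular 16-gon, circumradius = √(r²−h²) = √(12²−0.24²) = 11.998 (perimeter = 2·16·11.998·sin(180°/16) = 74.90 mm); the r=12 cylinder at (9.5, 5) gives a regular 16-gon of circumradius 12 (constant along its height) (perimeter = 2·16·12.000·sin(180°/16) = 74.91 mm); After the difference (first − rest): starting from the r=12 sphere, the r=12 cylinder at (9.5, 5) partially overlaps it — only the 195.40 mm² overlap (of its 440.85 mm²) is removed, clipping the outline — boundary = 74.90 mm. So its perimeter = 74.90 mm. Layer 167 (z = 20.04): the r=12 sphere slices to a regular 16-gon of circumradius 8.908 (√(r²−h²) with h=8.04 from center) (perimeter = 2·16·8.908·sin(180°/16) = 55.61 mm); the r=12 cylinder at (9.5, 5) contributes a regular 16-gon of circumradius 12 (perimeter = 2·16·12.000·sin(180°/16) = 74.91 mm); Subtracting the remaining from the first: starting from the r=12 sphere, the r=12 cylinder at (9.5, 5) partially overlaps it — only the 120.54 mm² overlap (of its 440.85 mm²) is removed, clipping the outline — boundary = 51.85 mm. So its perimeter = 51.85 mm. Layer 102 is larger (74.90 vs 51.85 mm).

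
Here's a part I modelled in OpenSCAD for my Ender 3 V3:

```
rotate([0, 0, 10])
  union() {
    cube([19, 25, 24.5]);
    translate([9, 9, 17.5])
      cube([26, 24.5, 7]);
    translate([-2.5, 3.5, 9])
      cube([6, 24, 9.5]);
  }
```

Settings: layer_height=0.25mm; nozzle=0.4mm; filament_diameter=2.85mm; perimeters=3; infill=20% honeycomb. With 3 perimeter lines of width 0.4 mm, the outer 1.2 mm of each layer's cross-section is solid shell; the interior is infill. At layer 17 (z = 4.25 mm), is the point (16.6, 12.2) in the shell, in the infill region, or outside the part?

shell

At z = 4.25 mm: the 19×25 cube contributes its full rectangle; the cube at (9, 9) does not reach this height (z outside [17.5, 24.5]); the cube at (-2.5, 3.5) is absent (z outside [9, 18.5]); Taking the union: only the 19×25 cube is present, so the union is just that shape — 1 connected region; (rotated 10° about Z; rotation is an isometry so areas/perimeters/island counts are preserved). Overall, the cross-section is a single solid region. Undo the 10° rotation: the query point maps to (18.466, 9.132) in the un-rotated model frame. The nearest boundary edge runs (19.00, 0.00)→(19.00, 25.00); distance from the point to it = 0.53 mm. The point is inside the cross-section, 0.53 mm from the nearest boundary — within the 1.2 mm shell band (3 × 0.4).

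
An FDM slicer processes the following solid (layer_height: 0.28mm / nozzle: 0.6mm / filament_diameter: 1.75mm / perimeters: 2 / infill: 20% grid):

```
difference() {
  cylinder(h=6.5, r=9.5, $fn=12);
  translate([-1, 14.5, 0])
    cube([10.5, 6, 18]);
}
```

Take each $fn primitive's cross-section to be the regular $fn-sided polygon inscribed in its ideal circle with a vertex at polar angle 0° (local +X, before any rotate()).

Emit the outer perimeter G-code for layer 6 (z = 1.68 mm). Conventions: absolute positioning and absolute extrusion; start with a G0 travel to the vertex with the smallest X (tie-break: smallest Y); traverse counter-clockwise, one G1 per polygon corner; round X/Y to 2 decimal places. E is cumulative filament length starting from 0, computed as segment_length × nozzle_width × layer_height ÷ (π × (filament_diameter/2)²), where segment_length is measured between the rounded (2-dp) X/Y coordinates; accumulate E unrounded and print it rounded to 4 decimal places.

At z = 1.68 mm: the cylinder: section is a regular 12-gon, circumradius r=9.5; the cube at (-1, 14.5) is present — its section is the full 10.5×6 rectangle; Subtracting the remaining from the first: starting from the r=9.5 cylinder, the 10.5×6 cube at (-1, 14.5) misses the remaining region (no effect) — 1 connected region. The outline is a single polygon with 12 vertices. Extrusion per mm of travel: 0.6 × 0.28 / (π × 0.875²) = 0.069846. Accumulating E over each segment gives final E = 4.1224.

G0 X-9.50 Y0.00 Z1.68
G1 X-8.23 Y-4.75 E0.3434
G1 X-4.75 Y-8.23 E0.6872
G1 X0.00 Y-9.50 E1.0306
G1 X4.75 Y-8.23 E1.3740
G1 X8.23 Y-4.75 E1.7178
G1 X9.50 Y0.00 E2.0612
G1 X8.23 Y4.75 E2.4046
G1 X4.75 Y8.23 E2.7484
G1 X0.00 Y9.50 E3.0918
G1 X-4.75 Y8.23 E3.4352
G1 X-8.23 Y4.75 E3.7789
G1 X-9.50 Y0.00 E4.1224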